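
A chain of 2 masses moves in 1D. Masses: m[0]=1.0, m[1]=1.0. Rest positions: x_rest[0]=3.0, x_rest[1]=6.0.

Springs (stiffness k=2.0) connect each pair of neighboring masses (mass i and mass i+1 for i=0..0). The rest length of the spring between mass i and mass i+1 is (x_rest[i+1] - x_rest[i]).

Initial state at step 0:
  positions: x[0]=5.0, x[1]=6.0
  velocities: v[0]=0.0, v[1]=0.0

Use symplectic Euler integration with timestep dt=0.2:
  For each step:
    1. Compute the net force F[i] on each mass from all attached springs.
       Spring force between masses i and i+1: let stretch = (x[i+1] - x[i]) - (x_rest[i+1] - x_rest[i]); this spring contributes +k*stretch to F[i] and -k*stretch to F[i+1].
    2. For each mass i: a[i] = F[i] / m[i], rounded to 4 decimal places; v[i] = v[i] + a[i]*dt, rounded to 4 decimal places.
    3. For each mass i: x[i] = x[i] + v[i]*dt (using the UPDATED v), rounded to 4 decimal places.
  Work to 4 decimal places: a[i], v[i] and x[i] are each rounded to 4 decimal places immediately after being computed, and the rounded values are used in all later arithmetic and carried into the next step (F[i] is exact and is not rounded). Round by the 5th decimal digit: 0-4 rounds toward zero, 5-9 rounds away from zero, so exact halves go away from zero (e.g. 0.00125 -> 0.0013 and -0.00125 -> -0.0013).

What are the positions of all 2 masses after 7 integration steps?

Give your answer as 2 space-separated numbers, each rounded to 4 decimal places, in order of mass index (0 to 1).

Answer: 2.9869 8.0131

Derivation:
Step 0: x=[5.0000 6.0000] v=[0.0000 0.0000]
Step 1: x=[4.8400 6.1600] v=[-0.8000 0.8000]
Step 2: x=[4.5456 6.4544] v=[-1.4720 1.4720]
Step 3: x=[4.1639 6.8361] v=[-1.9085 1.9085]
Step 4: x=[3.7560 7.2440] v=[-2.0396 2.0396]
Step 5: x=[3.3871 7.6129] v=[-1.8444 1.8444]
Step 6: x=[3.1163 7.8837] v=[-1.3541 1.3541]
Step 7: x=[2.9869 8.0131] v=[-0.6471 0.6471]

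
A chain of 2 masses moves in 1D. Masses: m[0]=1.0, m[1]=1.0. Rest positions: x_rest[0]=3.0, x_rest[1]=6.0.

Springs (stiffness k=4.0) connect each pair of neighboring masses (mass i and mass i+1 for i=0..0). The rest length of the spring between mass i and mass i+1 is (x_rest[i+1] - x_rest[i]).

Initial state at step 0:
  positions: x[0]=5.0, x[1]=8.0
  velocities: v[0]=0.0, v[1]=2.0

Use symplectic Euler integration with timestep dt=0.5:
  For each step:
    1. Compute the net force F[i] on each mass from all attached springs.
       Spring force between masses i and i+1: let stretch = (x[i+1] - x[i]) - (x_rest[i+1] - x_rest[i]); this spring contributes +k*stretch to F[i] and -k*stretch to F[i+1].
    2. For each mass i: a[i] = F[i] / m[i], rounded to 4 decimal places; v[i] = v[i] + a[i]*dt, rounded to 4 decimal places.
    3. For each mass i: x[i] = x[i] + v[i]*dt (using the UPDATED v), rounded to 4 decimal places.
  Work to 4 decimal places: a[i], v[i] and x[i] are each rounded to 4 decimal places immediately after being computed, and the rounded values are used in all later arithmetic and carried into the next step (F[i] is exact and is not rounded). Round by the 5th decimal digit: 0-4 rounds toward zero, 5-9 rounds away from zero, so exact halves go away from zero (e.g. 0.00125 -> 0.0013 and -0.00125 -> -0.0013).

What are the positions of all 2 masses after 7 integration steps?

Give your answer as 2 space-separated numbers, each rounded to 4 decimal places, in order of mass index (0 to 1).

Answer: 9.0000 11.0000

Derivation:
Step 0: x=[5.0000 8.0000] v=[0.0000 2.0000]
Step 1: x=[5.0000 9.0000] v=[0.0000 2.0000]
Step 2: x=[6.0000 9.0000] v=[2.0000 0.0000]
Step 3: x=[7.0000 9.0000] v=[2.0000 0.0000]
Step 4: x=[7.0000 10.0000] v=[0.0000 2.0000]
Step 5: x=[7.0000 11.0000] v=[0.0000 2.0000]
Step 6: x=[8.0000 11.0000] v=[2.0000 0.0000]
Step 7: x=[9.0000 11.0000] v=[2.0000 0.0000]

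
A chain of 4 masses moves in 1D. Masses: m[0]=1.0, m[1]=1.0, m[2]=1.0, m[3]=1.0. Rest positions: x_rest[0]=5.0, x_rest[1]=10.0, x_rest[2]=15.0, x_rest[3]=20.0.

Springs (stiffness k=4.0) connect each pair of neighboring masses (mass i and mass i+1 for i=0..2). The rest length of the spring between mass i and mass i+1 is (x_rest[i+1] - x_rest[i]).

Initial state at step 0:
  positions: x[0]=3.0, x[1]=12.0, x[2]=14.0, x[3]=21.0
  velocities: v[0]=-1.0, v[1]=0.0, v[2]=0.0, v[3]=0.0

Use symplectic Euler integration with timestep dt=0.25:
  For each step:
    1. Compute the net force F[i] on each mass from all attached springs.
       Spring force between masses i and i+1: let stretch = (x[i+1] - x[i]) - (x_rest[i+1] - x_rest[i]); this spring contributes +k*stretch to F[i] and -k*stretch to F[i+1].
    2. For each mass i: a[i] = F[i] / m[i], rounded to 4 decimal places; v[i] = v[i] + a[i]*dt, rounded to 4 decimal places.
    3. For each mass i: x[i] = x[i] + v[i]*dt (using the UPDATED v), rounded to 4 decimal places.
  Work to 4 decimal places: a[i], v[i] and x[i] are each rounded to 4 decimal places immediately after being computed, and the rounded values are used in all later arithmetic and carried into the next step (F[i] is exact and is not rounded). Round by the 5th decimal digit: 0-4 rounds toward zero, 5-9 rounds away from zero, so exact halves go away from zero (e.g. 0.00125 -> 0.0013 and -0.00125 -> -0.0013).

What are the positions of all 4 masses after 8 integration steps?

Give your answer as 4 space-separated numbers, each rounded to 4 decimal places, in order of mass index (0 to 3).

Answer: 4.9916 9.7226 15.2453 18.0408

Derivation:
Step 0: x=[3.0000 12.0000 14.0000 21.0000] v=[-1.0000 0.0000 0.0000 0.0000]
Step 1: x=[3.7500 10.2500 15.2500 20.5000] v=[3.0000 -7.0000 5.0000 -2.0000]
Step 2: x=[4.8750 8.1250 16.5625 19.9375] v=[4.5000 -8.5000 5.2500 -2.2500]
Step 3: x=[5.5625 7.2969 16.6094 19.7813] v=[2.7500 -3.3125 0.1875 -0.6250]
Step 4: x=[5.4336 8.3633 15.1211 20.0821] v=[-0.5156 4.2656 -5.9531 1.2031]
Step 5: x=[4.7871 10.3867 13.1836 20.3926] v=[-2.5859 8.0937 -7.7499 1.2421]
Step 6: x=[4.2905 11.7095 12.3492 20.1509] v=[-1.9863 5.2910 -3.3378 -0.9669]
Step 7: x=[4.3987 11.3374 13.3053 19.2088] v=[0.4327 -1.4883 3.8242 -3.7686]
Step 8: x=[4.9916 9.7226 15.2453 18.0408] v=[2.3714 -6.4591 7.7598 -4.6721]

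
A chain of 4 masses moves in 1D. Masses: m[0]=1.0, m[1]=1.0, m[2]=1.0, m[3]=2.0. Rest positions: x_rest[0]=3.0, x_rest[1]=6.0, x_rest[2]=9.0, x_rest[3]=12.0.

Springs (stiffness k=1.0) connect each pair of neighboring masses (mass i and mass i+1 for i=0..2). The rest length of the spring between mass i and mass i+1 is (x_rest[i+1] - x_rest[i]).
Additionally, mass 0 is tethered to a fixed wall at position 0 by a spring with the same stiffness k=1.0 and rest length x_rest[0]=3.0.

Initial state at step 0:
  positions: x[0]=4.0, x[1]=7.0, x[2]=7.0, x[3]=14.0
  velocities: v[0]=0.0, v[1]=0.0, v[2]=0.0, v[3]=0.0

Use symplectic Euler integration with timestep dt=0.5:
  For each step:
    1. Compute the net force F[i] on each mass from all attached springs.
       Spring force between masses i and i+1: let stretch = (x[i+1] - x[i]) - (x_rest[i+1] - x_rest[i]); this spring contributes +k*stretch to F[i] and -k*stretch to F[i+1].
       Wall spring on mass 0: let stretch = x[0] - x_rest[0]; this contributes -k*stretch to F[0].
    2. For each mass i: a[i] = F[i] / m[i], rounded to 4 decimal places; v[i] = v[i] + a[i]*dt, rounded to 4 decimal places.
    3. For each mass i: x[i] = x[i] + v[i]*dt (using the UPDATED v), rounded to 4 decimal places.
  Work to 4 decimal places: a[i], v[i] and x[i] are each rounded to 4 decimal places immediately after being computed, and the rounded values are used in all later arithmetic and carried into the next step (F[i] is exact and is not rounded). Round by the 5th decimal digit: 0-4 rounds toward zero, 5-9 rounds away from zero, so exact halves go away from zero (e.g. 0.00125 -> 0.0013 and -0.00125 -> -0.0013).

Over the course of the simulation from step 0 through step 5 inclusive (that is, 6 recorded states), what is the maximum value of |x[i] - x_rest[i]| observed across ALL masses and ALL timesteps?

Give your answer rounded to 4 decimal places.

Answer: 3.4141

Derivation:
Step 0: x=[4.0000 7.0000 7.0000 14.0000] v=[0.0000 0.0000 0.0000 0.0000]
Step 1: x=[3.7500 6.2500 8.7500 13.5000] v=[-0.5000 -1.5000 3.5000 -1.0000]
Step 2: x=[3.1875 5.5000 11.0625 12.7813] v=[-1.1250 -1.5000 4.6250 -1.4375]
Step 3: x=[2.4063 5.5625 12.4141 12.2227] v=[-1.5625 0.1250 2.7032 -1.1172]
Step 4: x=[1.8125 6.5489 12.0050 12.0630] v=[-1.1876 1.9727 -0.8183 -0.3194]
Step 5: x=[1.9497 7.7152 10.2463 12.2711] v=[0.2744 2.3326 -3.5174 0.4161]
Max displacement = 3.4141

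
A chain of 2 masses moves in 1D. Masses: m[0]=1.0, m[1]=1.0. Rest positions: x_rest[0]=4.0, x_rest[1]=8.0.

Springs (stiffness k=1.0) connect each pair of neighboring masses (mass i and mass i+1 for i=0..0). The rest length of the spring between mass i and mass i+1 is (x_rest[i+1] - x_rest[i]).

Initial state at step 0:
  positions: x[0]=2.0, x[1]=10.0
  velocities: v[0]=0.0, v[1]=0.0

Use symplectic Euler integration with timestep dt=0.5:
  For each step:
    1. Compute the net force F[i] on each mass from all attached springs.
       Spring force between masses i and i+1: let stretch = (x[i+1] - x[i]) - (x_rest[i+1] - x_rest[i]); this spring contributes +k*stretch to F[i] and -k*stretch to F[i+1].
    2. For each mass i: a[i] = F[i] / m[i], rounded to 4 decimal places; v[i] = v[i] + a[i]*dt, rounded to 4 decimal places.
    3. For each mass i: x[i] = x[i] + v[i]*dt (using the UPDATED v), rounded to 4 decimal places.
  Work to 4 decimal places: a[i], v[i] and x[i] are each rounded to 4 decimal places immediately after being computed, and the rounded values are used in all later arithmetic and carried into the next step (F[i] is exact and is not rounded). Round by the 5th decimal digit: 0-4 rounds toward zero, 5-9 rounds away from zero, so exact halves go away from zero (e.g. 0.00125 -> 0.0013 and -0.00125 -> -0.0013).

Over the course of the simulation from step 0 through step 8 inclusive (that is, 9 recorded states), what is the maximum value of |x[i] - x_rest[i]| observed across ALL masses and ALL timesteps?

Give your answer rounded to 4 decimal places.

Answer: 2.1250

Derivation:
Step 0: x=[2.0000 10.0000] v=[0.0000 0.0000]
Step 1: x=[3.0000 9.0000] v=[2.0000 -2.0000]
Step 2: x=[4.5000 7.5000] v=[3.0000 -3.0000]
Step 3: x=[5.7500 6.2500] v=[2.5000 -2.5000]
Step 4: x=[6.1250 5.8750] v=[0.7500 -0.7500]
Step 5: x=[5.4375 6.5625] v=[-1.3750 1.3750]
Step 6: x=[4.0313 7.9688] v=[-2.8125 2.8125]
Step 7: x=[2.6094 9.3907] v=[-2.8438 2.8438]
Step 8: x=[1.8828 10.1173] v=[-1.4532 1.4532]
Max displacement = 2.1250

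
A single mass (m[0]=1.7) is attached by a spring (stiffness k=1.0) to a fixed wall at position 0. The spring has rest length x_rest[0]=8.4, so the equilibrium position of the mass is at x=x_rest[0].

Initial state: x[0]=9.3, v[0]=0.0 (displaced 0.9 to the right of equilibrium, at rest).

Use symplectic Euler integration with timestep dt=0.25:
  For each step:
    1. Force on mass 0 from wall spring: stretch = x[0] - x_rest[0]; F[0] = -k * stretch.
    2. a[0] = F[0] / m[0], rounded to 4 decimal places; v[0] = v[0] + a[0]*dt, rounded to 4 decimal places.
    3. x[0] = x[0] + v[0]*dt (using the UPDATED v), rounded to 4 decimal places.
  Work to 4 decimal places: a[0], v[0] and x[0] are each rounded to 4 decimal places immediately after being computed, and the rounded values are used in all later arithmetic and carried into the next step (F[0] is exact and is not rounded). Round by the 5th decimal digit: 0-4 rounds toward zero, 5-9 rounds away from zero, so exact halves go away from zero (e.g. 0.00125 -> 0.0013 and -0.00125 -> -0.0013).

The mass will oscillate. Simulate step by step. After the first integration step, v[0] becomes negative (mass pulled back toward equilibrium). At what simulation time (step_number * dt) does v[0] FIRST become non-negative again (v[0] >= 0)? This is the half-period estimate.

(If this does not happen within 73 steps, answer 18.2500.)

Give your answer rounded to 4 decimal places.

Answer: 4.2500

Derivation:
Step 0: x=[9.3000] v=[0.0000]
Step 1: x=[9.2669] v=[-0.1324]
Step 2: x=[9.2019] v=[-0.2599]
Step 3: x=[9.1075] v=[-0.3778]
Step 4: x=[8.9870] v=[-0.4819]
Step 5: x=[8.8450] v=[-0.5682]
Step 6: x=[8.6866] v=[-0.6337]
Step 7: x=[8.5176] v=[-0.6759]
Step 8: x=[8.3443] v=[-0.6932]
Step 9: x=[8.1731] v=[-0.6850]
Step 10: x=[8.0102] v=[-0.6516]
Step 11: x=[7.8616] v=[-0.5943]
Step 12: x=[7.7328] v=[-0.5151]
Step 13: x=[7.6286] v=[-0.4170]
Step 14: x=[7.5527] v=[-0.3036]
Step 15: x=[7.5080] v=[-0.1790]
Step 16: x=[7.4961] v=[-0.0478]
Step 17: x=[7.5174] v=[0.0851]
First v>=0 after going negative at step 17, time=4.2500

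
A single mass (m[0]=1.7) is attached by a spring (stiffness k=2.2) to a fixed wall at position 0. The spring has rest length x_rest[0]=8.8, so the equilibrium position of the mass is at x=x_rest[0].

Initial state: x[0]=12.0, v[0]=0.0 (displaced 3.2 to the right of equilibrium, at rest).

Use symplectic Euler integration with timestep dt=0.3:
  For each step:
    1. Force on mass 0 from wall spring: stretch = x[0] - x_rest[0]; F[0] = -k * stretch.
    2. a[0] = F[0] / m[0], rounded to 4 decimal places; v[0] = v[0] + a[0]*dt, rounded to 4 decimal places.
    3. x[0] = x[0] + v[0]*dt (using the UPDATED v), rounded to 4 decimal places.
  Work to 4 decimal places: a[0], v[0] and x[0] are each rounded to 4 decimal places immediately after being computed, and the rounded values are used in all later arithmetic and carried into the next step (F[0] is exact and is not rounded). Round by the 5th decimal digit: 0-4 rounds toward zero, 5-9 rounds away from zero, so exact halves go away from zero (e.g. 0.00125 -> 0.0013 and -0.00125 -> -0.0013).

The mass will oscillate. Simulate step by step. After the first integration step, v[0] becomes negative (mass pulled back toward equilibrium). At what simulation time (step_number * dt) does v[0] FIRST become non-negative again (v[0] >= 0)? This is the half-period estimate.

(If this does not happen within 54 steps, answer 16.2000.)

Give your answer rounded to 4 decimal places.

Answer: 3.0000

Derivation:
Step 0: x=[12.0000] v=[0.0000]
Step 1: x=[11.6273] v=[-1.2424]
Step 2: x=[10.9253] v=[-2.3401]
Step 3: x=[9.9757] v=[-3.1652]
Step 4: x=[8.8892] v=[-3.6217]
Step 5: x=[7.7923] v=[-3.6563]
Step 6: x=[6.8128] v=[-3.2651]
Step 7: x=[6.0647] v=[-2.4936]
Step 8: x=[5.6352] v=[-1.4317]
Step 9: x=[5.5743] v=[-0.2030]
Step 10: x=[5.8891] v=[1.0493]
First v>=0 after going negative at step 10, time=3.0000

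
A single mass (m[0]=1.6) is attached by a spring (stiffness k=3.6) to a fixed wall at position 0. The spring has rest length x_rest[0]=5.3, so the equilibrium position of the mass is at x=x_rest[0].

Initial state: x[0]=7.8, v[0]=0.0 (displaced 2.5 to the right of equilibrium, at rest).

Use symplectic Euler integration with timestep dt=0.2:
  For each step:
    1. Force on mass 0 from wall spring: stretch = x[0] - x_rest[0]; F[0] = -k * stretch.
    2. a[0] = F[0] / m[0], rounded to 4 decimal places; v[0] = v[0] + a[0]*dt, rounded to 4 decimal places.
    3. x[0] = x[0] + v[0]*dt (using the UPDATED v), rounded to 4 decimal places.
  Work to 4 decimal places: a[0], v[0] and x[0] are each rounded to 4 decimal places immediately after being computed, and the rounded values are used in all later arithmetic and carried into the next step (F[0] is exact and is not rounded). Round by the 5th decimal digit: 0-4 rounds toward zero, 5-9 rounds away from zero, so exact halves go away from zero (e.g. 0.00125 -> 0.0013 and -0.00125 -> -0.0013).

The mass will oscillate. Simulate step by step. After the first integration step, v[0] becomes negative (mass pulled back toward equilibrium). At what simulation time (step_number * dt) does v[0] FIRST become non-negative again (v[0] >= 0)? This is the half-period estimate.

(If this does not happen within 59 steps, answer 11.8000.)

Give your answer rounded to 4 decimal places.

Answer: 2.2000

Derivation:
Step 0: x=[7.8000] v=[0.0000]
Step 1: x=[7.5750] v=[-1.1250]
Step 2: x=[7.1452] v=[-2.1488]
Step 3: x=[6.5494] v=[-2.9791]
Step 4: x=[5.8411] v=[-3.5413]
Step 5: x=[5.0841] v=[-3.7848]
Step 6: x=[4.3466] v=[-3.6876]
Step 7: x=[3.6949] v=[-3.2586]
Step 8: x=[3.1876] v=[-2.5363]
Step 9: x=[2.8705] v=[-1.5857]
Step 10: x=[2.7720] v=[-0.4924]
Step 11: x=[2.9010] v=[0.6452]
First v>=0 after going negative at step 11, time=2.2000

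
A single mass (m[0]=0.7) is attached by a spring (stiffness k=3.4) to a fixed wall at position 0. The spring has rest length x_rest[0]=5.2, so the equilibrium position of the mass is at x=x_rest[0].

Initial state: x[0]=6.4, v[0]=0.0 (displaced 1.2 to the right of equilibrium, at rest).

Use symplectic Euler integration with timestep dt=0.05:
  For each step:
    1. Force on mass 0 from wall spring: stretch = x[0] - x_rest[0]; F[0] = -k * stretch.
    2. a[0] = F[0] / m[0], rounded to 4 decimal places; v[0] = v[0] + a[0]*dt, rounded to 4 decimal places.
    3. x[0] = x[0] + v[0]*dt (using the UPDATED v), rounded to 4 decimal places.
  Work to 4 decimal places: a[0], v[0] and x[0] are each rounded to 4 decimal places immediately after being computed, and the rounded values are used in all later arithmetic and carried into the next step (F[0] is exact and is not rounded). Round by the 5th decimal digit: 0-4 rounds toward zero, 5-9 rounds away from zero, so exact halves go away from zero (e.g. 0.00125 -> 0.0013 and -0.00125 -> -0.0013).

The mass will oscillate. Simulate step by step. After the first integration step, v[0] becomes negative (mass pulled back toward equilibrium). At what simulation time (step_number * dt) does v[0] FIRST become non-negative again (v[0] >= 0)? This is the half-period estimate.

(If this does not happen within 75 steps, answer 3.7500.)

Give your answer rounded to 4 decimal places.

Answer: 1.4500

Derivation:
Step 0: x=[6.4000] v=[0.0000]
Step 1: x=[6.3854] v=[-0.2914]
Step 2: x=[6.3564] v=[-0.5793]
Step 3: x=[6.3134] v=[-0.8601]
Step 4: x=[6.2569] v=[-1.1305]
Step 5: x=[6.1875] v=[-1.3872]
Step 6: x=[6.1062] v=[-1.6270]
Step 7: x=[6.0138] v=[-1.8471]
Step 8: x=[5.9116] v=[-2.0447]
Step 9: x=[5.8007] v=[-2.2175]
Step 10: x=[5.6825] v=[-2.3634]
Step 11: x=[5.5585] v=[-2.4806]
Step 12: x=[5.4301] v=[-2.5677]
Step 13: x=[5.2989] v=[-2.6236]
Step 14: x=[5.1665] v=[-2.6476]
Step 15: x=[5.0345] v=[-2.6395]
Step 16: x=[4.9045] v=[-2.5993]
Step 17: x=[4.7781] v=[-2.5275]
Step 18: x=[4.6569] v=[-2.4250]
Step 19: x=[4.5422] v=[-2.2931]
Step 20: x=[4.4355] v=[-2.1334]
Step 21: x=[4.3381] v=[-1.9477]
Step 22: x=[4.2512] v=[-1.7384]
Step 23: x=[4.1758] v=[-1.5080]
Step 24: x=[4.1128] v=[-1.2593]
Step 25: x=[4.0630] v=[-0.9953]
Step 26: x=[4.0270] v=[-0.7192]
Step 27: x=[4.0053] v=[-0.4343]
Step 28: x=[3.9981] v=[-0.1442]
Step 29: x=[4.0055] v=[0.1477]
First v>=0 after going negative at step 29, time=1.4500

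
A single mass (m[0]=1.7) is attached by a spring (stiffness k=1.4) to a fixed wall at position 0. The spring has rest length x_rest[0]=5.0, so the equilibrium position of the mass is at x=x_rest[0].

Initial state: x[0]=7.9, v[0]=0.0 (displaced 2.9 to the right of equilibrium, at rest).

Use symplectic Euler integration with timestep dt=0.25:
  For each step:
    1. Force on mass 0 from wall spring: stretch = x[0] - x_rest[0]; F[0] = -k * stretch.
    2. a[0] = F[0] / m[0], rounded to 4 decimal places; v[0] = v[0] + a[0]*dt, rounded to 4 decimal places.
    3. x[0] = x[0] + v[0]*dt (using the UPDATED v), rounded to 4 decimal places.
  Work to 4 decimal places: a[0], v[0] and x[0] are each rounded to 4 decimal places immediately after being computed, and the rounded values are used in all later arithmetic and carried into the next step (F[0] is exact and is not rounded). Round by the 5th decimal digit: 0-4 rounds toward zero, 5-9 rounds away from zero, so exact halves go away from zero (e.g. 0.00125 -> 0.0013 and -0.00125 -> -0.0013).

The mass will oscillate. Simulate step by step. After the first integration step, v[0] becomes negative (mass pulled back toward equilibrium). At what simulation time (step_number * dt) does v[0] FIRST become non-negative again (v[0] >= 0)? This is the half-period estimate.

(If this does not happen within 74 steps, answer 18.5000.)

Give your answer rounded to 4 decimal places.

Answer: 3.5000

Derivation:
Step 0: x=[7.9000] v=[0.0000]
Step 1: x=[7.7507] v=[-0.5971]
Step 2: x=[7.4599] v=[-1.1634]
Step 3: x=[7.0424] v=[-1.6699]
Step 4: x=[6.5198] v=[-2.0904]
Step 5: x=[5.9190] v=[-2.4033]
Step 6: x=[5.2709] v=[-2.5925]
Step 7: x=[4.6088] v=[-2.6483]
Step 8: x=[3.9669] v=[-2.5678]
Step 9: x=[3.3781] v=[-2.3551]
Step 10: x=[2.8728] v=[-2.0212]
Step 11: x=[2.4770] v=[-1.5833]
Step 12: x=[2.2110] v=[-1.0639]
Step 13: x=[2.0886] v=[-0.4897]
Step 14: x=[2.1160] v=[0.1097]
First v>=0 after going negative at step 14, time=3.5000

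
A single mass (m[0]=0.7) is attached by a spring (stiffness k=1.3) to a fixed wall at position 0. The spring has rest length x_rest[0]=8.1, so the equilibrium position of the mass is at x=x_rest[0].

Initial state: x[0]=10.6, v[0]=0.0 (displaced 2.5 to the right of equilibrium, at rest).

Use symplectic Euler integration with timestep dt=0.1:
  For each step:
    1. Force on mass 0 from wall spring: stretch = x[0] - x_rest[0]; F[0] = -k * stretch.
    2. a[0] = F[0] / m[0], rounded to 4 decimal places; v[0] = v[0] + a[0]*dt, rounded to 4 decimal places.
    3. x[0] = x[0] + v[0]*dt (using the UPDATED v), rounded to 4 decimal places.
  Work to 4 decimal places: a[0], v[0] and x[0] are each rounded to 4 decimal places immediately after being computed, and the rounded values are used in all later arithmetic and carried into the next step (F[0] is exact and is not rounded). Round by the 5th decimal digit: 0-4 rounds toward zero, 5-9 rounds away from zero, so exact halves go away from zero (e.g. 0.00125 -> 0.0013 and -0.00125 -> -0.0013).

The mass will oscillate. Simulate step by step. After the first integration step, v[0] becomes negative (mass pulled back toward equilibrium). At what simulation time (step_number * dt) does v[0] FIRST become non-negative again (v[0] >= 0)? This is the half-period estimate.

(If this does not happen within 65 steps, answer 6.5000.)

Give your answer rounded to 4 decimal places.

Step 0: x=[10.6000] v=[0.0000]
Step 1: x=[10.5536] v=[-0.4643]
Step 2: x=[10.4616] v=[-0.9200]
Step 3: x=[10.3257] v=[-1.3586]
Step 4: x=[10.1485] v=[-1.7719]
Step 5: x=[9.9333] v=[-2.1523]
Step 6: x=[9.6840] v=[-2.4928]
Step 7: x=[9.4053] v=[-2.7870]
Step 8: x=[9.1024] v=[-3.0294]
Step 9: x=[8.7808] v=[-3.2156]
Step 10: x=[8.4466] v=[-3.3420]
Step 11: x=[8.1060] v=[-3.4064]
Step 12: x=[7.7653] v=[-3.4075]
Step 13: x=[7.4308] v=[-3.3453]
Step 14: x=[7.1087] v=[-3.2210]
Step 15: x=[6.8050] v=[-3.0369]
Step 16: x=[6.5254] v=[-2.7964]
Step 17: x=[6.2750] v=[-2.5040]
Step 18: x=[6.0585] v=[-2.1651]
Step 19: x=[5.8799] v=[-1.7860]
Step 20: x=[5.7425] v=[-1.3737]
Step 21: x=[5.6489] v=[-0.9359]
Step 22: x=[5.6008] v=[-0.4807]
Step 23: x=[5.5991] v=[-0.0166]
Step 24: x=[5.6439] v=[0.4479]
First v>=0 after going negative at step 24, time=2.4000

Answer: 2.4000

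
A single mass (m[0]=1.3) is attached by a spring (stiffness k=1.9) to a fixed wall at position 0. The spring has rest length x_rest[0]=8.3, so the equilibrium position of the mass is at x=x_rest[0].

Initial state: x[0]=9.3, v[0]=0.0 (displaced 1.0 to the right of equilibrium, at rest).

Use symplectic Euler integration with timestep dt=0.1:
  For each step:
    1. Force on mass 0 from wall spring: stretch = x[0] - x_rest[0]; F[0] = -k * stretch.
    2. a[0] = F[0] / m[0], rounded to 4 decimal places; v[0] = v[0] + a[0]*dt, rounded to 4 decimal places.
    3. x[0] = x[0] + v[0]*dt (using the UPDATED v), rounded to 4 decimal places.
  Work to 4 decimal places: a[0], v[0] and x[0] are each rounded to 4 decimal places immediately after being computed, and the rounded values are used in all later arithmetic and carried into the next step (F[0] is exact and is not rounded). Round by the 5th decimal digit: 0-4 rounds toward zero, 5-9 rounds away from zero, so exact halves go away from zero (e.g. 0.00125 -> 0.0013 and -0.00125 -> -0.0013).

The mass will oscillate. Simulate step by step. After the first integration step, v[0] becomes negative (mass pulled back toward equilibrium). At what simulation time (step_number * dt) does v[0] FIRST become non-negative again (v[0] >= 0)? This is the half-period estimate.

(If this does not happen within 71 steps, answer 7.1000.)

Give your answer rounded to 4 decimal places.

Answer: 2.6000

Derivation:
Step 0: x=[9.3000] v=[0.0000]
Step 1: x=[9.2854] v=[-0.1462]
Step 2: x=[9.2564] v=[-0.2902]
Step 3: x=[9.2134] v=[-0.4300]
Step 4: x=[9.1571] v=[-0.5635]
Step 5: x=[9.0882] v=[-0.6888]
Step 6: x=[9.0078] v=[-0.8040]
Step 7: x=[8.9171] v=[-0.9075]
Step 8: x=[8.8173] v=[-0.9977]
Step 9: x=[8.7100] v=[-1.0733]
Step 10: x=[8.5967] v=[-1.1332]
Step 11: x=[8.4790] v=[-1.1766]
Step 12: x=[8.3587] v=[-1.2028]
Step 13: x=[8.2376] v=[-1.2114]
Step 14: x=[8.1174] v=[-1.2023]
Step 15: x=[7.9998] v=[-1.1756]
Step 16: x=[7.8866] v=[-1.1317]
Step 17: x=[7.7795] v=[-1.0713]
Step 18: x=[7.6800] v=[-0.9952]
Step 19: x=[7.5895] v=[-0.9046]
Step 20: x=[7.5094] v=[-0.8008]
Step 21: x=[7.4409] v=[-0.6853]
Step 22: x=[7.3849] v=[-0.5597]
Step 23: x=[7.3423] v=[-0.4260]
Step 24: x=[7.3137] v=[-0.2860]
Step 25: x=[7.2995] v=[-0.1419]
Step 26: x=[7.2999] v=[0.0043]
First v>=0 after going negative at step 26, time=2.6000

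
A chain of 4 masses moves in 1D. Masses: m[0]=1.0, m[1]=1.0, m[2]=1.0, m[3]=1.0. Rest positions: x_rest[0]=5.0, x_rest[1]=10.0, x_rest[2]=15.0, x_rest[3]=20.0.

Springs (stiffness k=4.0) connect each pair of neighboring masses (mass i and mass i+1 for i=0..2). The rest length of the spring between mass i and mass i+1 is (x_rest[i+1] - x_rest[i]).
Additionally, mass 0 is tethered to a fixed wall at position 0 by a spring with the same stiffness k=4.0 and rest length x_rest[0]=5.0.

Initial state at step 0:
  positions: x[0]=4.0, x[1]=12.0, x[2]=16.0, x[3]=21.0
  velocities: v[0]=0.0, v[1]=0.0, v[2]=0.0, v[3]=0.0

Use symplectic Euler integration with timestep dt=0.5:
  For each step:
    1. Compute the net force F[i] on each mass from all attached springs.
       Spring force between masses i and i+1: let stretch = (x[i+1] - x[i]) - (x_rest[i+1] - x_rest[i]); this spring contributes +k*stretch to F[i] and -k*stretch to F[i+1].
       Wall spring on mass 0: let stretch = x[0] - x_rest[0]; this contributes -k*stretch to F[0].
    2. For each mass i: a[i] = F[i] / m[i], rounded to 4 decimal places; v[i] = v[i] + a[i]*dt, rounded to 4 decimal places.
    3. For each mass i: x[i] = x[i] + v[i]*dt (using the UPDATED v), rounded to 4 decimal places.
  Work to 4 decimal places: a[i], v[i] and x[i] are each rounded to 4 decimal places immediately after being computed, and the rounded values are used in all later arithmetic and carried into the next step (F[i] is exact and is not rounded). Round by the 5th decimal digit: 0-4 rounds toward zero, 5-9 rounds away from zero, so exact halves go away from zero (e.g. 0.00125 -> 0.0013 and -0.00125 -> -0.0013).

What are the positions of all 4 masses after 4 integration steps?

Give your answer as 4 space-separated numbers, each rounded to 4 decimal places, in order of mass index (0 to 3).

Answer: 5.0000 10.0000 15.0000 20.0000

Derivation:
Step 0: x=[4.0000 12.0000 16.0000 21.0000] v=[0.0000 0.0000 0.0000 0.0000]
Step 1: x=[8.0000 8.0000 17.0000 21.0000] v=[8.0000 -8.0000 2.0000 0.0000]
Step 2: x=[4.0000 13.0000 13.0000 22.0000] v=[-8.0000 10.0000 -8.0000 2.0000]
Step 3: x=[5.0000 9.0000 18.0000 19.0000] v=[2.0000 -8.0000 10.0000 -6.0000]
Step 4: x=[5.0000 10.0000 15.0000 20.0000] v=[0.0000 2.0000 -6.0000 2.0000]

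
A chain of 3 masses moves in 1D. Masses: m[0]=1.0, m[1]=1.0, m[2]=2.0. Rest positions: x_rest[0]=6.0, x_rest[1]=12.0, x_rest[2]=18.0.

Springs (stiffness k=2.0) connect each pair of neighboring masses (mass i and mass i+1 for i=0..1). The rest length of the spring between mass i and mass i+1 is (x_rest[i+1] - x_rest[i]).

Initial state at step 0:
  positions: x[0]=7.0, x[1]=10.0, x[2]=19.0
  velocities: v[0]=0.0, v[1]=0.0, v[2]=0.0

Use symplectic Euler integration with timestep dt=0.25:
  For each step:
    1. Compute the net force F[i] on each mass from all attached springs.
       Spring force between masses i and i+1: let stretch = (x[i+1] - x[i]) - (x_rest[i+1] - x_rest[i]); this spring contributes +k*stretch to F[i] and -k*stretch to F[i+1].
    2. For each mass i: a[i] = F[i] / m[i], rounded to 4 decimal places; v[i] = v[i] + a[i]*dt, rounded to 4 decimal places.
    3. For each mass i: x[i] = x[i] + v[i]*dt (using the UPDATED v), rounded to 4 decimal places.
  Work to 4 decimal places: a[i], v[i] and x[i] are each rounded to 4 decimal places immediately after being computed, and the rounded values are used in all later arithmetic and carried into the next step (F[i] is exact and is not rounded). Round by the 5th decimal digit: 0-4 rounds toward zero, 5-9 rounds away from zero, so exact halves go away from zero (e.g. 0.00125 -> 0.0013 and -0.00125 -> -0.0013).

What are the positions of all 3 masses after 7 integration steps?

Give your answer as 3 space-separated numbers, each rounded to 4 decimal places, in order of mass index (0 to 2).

Answer: 6.2570 12.8238 17.9597

Derivation:
Step 0: x=[7.0000 10.0000 19.0000] v=[0.0000 0.0000 0.0000]
Step 1: x=[6.6250 10.7500 18.8125] v=[-1.5000 3.0000 -0.7500]
Step 2: x=[6.0156 11.9922 18.4961] v=[-2.4375 4.9688 -1.2656]
Step 3: x=[5.4033 13.3003 18.1482] v=[-2.4492 5.2325 -1.3916]
Step 4: x=[5.0281 14.2273 17.8723] v=[-1.5007 3.7080 -1.1036]
Step 5: x=[5.0528 14.4600 17.7436] v=[0.0989 0.9309 -0.5149]
Step 6: x=[5.5034 13.9273 17.7847] v=[1.8025 -2.1309 0.1642]
Step 7: x=[6.2570 12.8238 17.9597] v=[3.0145 -4.4142 0.6999]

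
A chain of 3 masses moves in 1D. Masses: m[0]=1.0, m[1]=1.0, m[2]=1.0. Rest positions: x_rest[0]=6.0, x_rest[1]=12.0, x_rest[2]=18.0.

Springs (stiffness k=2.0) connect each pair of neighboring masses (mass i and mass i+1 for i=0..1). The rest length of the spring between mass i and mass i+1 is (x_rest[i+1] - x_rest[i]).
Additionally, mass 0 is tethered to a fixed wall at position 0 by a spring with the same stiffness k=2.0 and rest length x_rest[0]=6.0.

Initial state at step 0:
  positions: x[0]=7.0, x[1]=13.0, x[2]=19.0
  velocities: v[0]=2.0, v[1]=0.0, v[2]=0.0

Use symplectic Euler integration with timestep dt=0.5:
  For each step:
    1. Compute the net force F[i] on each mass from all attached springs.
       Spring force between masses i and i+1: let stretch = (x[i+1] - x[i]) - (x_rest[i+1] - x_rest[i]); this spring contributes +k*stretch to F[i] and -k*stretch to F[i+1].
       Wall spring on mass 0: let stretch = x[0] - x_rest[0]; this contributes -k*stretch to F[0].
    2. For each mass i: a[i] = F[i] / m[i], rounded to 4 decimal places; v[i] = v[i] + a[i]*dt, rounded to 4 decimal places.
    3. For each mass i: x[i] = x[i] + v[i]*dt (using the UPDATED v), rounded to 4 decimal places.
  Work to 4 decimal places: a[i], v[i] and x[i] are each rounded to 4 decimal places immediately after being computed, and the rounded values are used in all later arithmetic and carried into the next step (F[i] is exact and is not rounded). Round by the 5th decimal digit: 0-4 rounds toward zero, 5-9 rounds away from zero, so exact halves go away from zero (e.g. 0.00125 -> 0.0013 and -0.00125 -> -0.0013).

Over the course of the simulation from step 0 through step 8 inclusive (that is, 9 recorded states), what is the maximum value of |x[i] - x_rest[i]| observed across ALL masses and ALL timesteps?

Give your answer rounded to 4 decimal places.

Step 0: x=[7.0000 13.0000 19.0000] v=[2.0000 0.0000 0.0000]
Step 1: x=[7.5000 13.0000 19.0000] v=[1.0000 0.0000 0.0000]
Step 2: x=[7.0000 13.2500 19.0000] v=[-1.0000 0.5000 0.0000]
Step 3: x=[6.1250 13.2500 19.1250] v=[-1.7500 0.0000 0.2500]
Step 4: x=[5.7500 12.6250 19.3125] v=[-0.7500 -1.2500 0.3750]
Step 5: x=[5.9375 11.9063 19.1563] v=[0.3750 -1.4375 -0.3125]
Step 6: x=[6.1407 11.8282 18.3751] v=[0.4063 -0.1563 -1.5625]
Step 7: x=[6.1173 12.1798 17.3204] v=[-0.0469 0.7031 -2.1094]
Step 8: x=[6.0665 12.0704 16.6954] v=[-0.1017 -0.2188 -1.2500]
Max displacement = 1.5000

Answer: 1.5000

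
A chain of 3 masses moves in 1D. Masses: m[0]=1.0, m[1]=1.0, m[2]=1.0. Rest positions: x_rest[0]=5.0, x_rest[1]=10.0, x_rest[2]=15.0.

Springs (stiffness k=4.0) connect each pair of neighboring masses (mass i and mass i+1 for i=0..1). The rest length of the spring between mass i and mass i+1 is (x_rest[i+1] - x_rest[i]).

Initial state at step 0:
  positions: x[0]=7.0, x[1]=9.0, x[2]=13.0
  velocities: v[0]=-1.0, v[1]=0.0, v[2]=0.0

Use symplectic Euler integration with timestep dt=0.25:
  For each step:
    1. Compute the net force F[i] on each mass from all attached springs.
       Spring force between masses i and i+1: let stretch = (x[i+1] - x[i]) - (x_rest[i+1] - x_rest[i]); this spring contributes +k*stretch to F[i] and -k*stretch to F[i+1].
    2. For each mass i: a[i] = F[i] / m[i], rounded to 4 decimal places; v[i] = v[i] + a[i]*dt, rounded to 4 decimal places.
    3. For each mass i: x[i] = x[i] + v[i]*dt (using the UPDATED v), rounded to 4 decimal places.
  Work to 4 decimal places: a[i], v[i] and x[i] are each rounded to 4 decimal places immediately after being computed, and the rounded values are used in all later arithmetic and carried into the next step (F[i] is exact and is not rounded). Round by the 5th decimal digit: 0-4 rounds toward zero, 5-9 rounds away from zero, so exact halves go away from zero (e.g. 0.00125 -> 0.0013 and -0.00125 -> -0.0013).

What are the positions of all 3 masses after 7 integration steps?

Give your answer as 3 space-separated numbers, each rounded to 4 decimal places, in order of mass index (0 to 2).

Answer: 2.8730 8.4110 15.9661

Derivation:
Step 0: x=[7.0000 9.0000 13.0000] v=[-1.0000 0.0000 0.0000]
Step 1: x=[6.0000 9.5000 13.2500] v=[-4.0000 2.0000 1.0000]
Step 2: x=[4.6250 10.0625 13.8125] v=[-5.5000 2.2500 2.2500]
Step 3: x=[3.3594 10.2031 14.6875] v=[-5.0625 0.5625 3.5000]
Step 4: x=[2.5547 9.7539 15.6914] v=[-3.2188 -1.7968 4.0156]
Step 5: x=[2.2998 8.9893 16.4609] v=[-1.0196 -3.0585 3.0781]
Step 6: x=[2.4673 8.4202 16.6125] v=[0.6699 -2.2764 0.6065]
Step 7: x=[2.8730 8.4110 15.9661] v=[1.6228 -0.0370 -2.5858]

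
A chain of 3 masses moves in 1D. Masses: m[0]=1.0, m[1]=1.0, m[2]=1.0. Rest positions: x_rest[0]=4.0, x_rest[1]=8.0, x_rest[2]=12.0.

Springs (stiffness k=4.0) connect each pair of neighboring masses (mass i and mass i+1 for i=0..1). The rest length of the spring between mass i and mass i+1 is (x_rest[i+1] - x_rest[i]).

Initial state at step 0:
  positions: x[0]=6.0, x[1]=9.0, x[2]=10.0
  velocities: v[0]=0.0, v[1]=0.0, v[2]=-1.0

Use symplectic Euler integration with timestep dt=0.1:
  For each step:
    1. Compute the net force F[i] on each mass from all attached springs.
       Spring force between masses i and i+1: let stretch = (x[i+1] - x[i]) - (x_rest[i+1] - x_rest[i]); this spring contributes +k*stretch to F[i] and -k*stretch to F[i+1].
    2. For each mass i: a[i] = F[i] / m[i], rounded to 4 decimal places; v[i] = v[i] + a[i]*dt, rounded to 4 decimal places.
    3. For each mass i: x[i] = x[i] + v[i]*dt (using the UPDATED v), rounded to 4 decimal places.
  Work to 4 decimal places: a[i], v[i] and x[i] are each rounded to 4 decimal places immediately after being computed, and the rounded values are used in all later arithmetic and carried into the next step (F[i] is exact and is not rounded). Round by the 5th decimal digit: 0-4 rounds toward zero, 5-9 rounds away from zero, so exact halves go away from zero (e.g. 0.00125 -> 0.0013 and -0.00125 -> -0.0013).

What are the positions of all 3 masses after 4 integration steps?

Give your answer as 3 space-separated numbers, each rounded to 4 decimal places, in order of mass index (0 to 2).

Answer: 5.5782 8.2989 10.7230

Derivation:
Step 0: x=[6.0000 9.0000 10.0000] v=[0.0000 0.0000 -1.0000]
Step 1: x=[5.9600 8.9200 10.0200] v=[-0.4000 -0.8000 0.2000]
Step 2: x=[5.8784 8.7656 10.1560] v=[-0.8160 -1.5440 1.3600]
Step 3: x=[5.7523 8.5513 10.3964] v=[-1.2611 -2.1427 2.4038]
Step 4: x=[5.5782 8.2989 10.7230] v=[-1.7415 -2.5243 3.2658]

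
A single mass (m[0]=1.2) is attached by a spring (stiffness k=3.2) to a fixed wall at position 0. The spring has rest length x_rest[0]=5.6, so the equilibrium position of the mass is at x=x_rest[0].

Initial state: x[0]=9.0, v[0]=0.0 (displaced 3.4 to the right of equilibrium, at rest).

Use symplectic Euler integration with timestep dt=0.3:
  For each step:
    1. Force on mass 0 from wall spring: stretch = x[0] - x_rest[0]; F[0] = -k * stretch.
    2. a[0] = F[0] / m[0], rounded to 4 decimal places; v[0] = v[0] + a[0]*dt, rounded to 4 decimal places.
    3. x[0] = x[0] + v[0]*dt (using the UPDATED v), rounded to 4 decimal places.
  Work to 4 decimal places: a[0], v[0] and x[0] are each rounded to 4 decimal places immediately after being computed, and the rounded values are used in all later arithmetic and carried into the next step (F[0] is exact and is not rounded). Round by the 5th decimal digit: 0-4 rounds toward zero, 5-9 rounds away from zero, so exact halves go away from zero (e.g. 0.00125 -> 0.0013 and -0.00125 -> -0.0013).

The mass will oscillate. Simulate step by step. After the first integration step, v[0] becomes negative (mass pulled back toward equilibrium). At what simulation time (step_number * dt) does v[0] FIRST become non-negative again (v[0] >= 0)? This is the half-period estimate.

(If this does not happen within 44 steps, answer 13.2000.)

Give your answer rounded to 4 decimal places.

Answer: 2.1000

Derivation:
Step 0: x=[9.0000] v=[0.0000]
Step 1: x=[8.1840] v=[-2.7200]
Step 2: x=[6.7478] v=[-4.7872]
Step 3: x=[5.0362] v=[-5.7054]
Step 4: x=[3.4599] v=[-5.2544]
Step 5: x=[2.3972] v=[-3.5423]
Step 6: x=[2.1032] v=[-0.9801]
Step 7: x=[2.6484] v=[1.8173]
First v>=0 after going negative at step 7, time=2.1000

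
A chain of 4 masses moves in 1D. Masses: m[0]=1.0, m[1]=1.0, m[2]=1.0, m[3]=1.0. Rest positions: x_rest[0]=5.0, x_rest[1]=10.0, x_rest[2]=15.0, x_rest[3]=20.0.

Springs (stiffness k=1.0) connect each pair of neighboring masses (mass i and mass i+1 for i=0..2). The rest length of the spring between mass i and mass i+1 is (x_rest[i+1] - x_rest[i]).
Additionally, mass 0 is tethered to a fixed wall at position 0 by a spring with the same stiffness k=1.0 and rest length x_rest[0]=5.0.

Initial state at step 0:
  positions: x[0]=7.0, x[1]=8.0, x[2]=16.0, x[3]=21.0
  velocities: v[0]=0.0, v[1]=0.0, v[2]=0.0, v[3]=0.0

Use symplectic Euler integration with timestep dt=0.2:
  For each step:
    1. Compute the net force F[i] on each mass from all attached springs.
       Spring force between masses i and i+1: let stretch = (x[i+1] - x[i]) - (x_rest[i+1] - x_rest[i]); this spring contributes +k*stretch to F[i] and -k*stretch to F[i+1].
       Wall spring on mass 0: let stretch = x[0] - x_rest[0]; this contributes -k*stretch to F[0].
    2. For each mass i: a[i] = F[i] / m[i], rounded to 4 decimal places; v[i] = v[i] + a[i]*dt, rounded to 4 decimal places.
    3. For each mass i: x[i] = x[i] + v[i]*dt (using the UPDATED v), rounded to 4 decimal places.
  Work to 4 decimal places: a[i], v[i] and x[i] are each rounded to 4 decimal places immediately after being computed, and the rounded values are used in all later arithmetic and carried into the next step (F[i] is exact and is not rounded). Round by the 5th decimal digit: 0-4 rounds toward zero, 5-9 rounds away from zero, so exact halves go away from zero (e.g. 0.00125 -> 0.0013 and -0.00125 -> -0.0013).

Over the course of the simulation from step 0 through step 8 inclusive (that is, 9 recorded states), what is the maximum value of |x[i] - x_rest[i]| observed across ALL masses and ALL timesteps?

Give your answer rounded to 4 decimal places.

Answer: 2.3437

Derivation:
Step 0: x=[7.0000 8.0000 16.0000 21.0000] v=[0.0000 0.0000 0.0000 0.0000]
Step 1: x=[6.7600 8.2800 15.8800 21.0000] v=[-1.2000 1.4000 -0.6000 0.0000]
Step 2: x=[6.3104 8.8032 15.6608 20.9952] v=[-2.2480 2.6160 -1.0960 -0.0240]
Step 3: x=[5.7081 9.5010 15.3807 20.9770] v=[-3.0115 3.4890 -1.4006 -0.0909]
Step 4: x=[5.0292 10.2823 15.0892 20.9350] v=[-3.3945 3.9064 -1.4573 -0.2102]
Step 5: x=[4.3593 11.0457 14.8393 20.8591] v=[-3.3497 3.8172 -1.2495 -0.3794]
Step 6: x=[3.7824 11.6934 14.6784 20.7424] v=[-2.8843 3.2386 -0.8043 -0.5834]
Step 7: x=[3.3707 12.1441 14.6407 20.5832] v=[-2.0586 2.2534 -0.1885 -0.7962]
Step 8: x=[3.1751 12.3437 14.7408 20.3863] v=[-0.9781 0.9980 0.5007 -0.9847]
Max displacement = 2.3437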